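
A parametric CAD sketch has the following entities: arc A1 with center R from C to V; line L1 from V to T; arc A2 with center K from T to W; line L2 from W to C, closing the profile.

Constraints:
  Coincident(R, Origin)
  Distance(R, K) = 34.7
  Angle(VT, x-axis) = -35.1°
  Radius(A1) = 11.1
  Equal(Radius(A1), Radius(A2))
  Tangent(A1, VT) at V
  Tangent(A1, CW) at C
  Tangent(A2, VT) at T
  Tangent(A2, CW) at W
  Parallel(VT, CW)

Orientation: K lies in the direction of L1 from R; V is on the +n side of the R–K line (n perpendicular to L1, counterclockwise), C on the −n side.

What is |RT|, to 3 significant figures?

36.4

The slot axis is L1's direction at -35.1°, so u = (cos -35.1°, sin -35.1°) = (0.818, -0.575) and n = (−sin -35.1°, cos -35.1°) = (0.575, 0.818). R is at the origin and K lies 34.7 along u from R, so K = 34.7·u = (28.4, -20.0). Tangency of A1 to both parallel lines with radius 11.1 puts V and C at R ± 11.1·n: V = (6.38, 9.08), C = (-6.38, -9.08). Equal radii place T and W the same way about K: T = K + 11.1·n = (34.8, -10.9), W = K − 11.1·n = (22.0, -29.0). Then |RT| = |T − R| = 36.4.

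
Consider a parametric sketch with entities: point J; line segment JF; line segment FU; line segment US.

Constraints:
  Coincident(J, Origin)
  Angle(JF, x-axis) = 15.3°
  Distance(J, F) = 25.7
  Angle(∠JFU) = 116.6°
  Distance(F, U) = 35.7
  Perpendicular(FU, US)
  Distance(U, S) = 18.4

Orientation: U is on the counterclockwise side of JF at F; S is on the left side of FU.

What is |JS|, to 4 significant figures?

47.43

J is at the origin; JF runs at 15.3° with length 25.7, so F = 25.7·(cos 15.3°, sin 15.3°) = (24.79, 6.782). ∠JFU = 116.6°, so FU runs at 15.3° + (180° − 116.6°) = 78.70° from the x-axis; with |FU| = 35.7, U = F + 35.7·(cos 78.70°, sin 78.70°) = (31.78, 41.79). The perpendicularity gives US at right angles to FU; with |US| = 18.4 on the left of FU, S = U + 18.4·(-0.9806, 0.1959) = (13.74, 45.39). Then |JS| = |S − J| = 47.43.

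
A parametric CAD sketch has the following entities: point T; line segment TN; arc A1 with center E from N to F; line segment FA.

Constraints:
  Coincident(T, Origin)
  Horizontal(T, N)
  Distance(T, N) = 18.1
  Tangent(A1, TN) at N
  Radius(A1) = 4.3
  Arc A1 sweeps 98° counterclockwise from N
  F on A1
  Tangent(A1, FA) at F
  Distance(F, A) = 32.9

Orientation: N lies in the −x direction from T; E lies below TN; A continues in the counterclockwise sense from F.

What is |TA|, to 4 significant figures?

41.48

T is at the origin; TN is horizontal with |TN| = 18.1 and N on the −x side, so N = (-18.10, 0.000). A1 meets TN tangentially, so EN is at right angles to TN, so E = N + (0, -4.3) = (-18.10, -4.300). On A1, N sits at bearing 90° from E; a 98° counterclockwise sweep puts F at bearing 188°, so F = E + 4.3·(cos 188°, sin 188°) = (-22.36, -4.898). The tangent condition forces EF to be normal to FA, so FA runs along (−sin 188°, cos 188°); with |FA| = 32.9, A = (-17.78, -37.48). Then |TA| = |A − T| = 41.48.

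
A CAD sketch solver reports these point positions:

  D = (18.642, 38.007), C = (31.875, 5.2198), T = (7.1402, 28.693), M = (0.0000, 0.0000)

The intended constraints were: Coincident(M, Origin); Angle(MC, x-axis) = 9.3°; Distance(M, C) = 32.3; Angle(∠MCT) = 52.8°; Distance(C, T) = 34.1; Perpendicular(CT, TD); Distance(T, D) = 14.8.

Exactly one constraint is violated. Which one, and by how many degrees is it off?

Perpendicular(CT, TD) — off by 7.50°.

M = (0.00, 0.00) ✓; MC at 9.300° ✓; |MC| = 32.30 ✓; ∠MCT = 52.80° ✓; |CT| = 34.10 ✓; ∠(CT, TD) = 97.50° ✗; |TD| = 14.80 ✓.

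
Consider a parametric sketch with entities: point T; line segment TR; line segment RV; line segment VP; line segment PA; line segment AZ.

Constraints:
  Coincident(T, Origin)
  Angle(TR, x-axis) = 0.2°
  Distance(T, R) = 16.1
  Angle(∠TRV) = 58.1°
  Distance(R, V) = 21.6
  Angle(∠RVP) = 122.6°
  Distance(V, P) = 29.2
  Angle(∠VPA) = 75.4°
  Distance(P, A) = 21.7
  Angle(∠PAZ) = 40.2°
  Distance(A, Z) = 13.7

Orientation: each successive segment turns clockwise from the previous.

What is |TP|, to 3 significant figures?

30.8

∠TRV = 58.1° gives RV at -122° from the x-axis; with |RV| = 21.6, V = (4.75, -18.3). ∠RVP = 122.6° gives VP at -179° from the x-axis; with |VP| = 29.2, P = (-24.4, -18.8). Then |TP| = |P − T| = 30.8.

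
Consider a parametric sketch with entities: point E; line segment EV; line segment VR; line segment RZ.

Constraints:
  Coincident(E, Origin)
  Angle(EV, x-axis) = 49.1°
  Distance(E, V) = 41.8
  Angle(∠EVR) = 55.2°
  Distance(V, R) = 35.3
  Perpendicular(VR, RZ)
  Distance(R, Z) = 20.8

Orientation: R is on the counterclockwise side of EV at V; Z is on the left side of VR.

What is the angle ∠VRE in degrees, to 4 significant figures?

71.56°

E is at the origin; EV runs at 49.1° with length 41.8, so V = 41.8·(cos 49.1°, sin 49.1°) = (27.37, 31.59). ∠EVR = 55.2°, so VR runs at 49.1° + (180° − 55.2°) = 173.9° from the x-axis; with |VR| = 35.3, R = V + 35.3·(cos 173.9°, sin 173.9°) = (-7.732, 35.35). Then cos ∠VRE = RV·RE / (|RV||RE|), giving 71.56°.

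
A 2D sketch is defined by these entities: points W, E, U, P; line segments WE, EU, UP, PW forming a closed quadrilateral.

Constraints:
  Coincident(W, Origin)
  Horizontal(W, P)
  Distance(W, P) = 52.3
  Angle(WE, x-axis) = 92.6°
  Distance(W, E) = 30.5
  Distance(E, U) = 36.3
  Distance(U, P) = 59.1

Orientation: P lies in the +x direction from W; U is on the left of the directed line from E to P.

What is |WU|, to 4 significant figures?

59.69

Checks: |EU| = 36.30 ✓; |UP| = 59.10 ✓.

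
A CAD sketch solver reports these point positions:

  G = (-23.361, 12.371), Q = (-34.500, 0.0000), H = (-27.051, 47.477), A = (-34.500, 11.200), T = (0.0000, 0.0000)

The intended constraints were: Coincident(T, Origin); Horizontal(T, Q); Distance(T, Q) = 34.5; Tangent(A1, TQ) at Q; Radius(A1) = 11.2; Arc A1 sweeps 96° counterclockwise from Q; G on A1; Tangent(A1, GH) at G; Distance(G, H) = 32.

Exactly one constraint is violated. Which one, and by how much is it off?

Distance(G, H) = 32 — off by 3.30.

T = (0.00, 0.00) ✓; T.y = 0.00, Q.y = 0.00 ✓; |TQ| = 34.50 ✓; ∠(AQ, QT) = 90.00° ✓; |AQ| = 11.20 ✓; bearing(A→G) − bearing(A→Q) = 96.00° ✓; |AG| = 11.20 ✓; ∠(AG, GH) = 90.00° ✓; |GH| = 35.30 ✗.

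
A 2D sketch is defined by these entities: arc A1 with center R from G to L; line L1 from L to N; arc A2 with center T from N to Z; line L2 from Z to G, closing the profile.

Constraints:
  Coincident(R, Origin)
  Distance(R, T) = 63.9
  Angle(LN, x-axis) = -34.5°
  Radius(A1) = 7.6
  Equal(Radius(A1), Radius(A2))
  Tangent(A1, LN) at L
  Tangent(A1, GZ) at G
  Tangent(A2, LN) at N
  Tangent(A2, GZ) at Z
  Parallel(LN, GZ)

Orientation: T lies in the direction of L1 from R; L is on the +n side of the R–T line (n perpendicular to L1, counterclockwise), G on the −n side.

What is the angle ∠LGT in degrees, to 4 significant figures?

83.22°

The slot axis is L1's direction at -34.5°, so u = (cos -34.5°, sin -34.5°) = (0.8241, -0.5664) and n = (−sin -34.5°, cos -34.5°) = (0.5664, 0.8241). R is at the origin and T lies 63.9 along u from R, so T = 63.9·u = (52.66, -36.19). Tangency of A1 to both parallel lines with radius 7.6 puts L and G at R ± 7.6·n: L = (4.305, 6.263), G = (-4.305, -6.263). Then cos ∠LGT = GL·GT / (|GL||GT|), giving 83.22°.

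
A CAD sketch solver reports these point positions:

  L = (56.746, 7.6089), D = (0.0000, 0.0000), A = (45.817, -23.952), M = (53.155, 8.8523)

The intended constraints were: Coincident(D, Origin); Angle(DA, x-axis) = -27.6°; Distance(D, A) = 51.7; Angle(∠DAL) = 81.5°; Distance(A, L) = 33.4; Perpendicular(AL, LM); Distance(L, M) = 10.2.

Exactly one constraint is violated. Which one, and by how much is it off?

Distance(L, M) = 10.2 — off by 6.40.

D = (0.00, 0.00) ✓; DA at -27.60° ✓; |DA| = 51.70 ✓; ∠DAL = 81.50° ✓; |AL| = 33.40 ✓; ∠(AL, LM) = 90.00° ✓; |LM| = 3.800 ✗.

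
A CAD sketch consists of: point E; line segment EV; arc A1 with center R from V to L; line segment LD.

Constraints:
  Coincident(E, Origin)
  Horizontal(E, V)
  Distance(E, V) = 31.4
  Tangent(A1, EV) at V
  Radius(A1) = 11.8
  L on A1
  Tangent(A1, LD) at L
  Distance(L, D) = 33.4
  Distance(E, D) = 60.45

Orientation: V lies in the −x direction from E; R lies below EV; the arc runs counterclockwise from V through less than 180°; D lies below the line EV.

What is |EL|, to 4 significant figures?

45.12

E is at the origin; EV is horizontal with |EV| = 31.4 and V on the −x side, so V = (-31.40, 0.000). A1 meets EV tangentially, so RV is at right angles to EV, so R = V + (0, -11.8) = (-31.40, -11.80). Since RL ⟂ LD (tangency), |RD| = √(11.8² + 33.4²) = 35.42 regardless of where L sits on A1. So D lies on both circle(E, 60.45) and circle(R, 35.42); the below-EV intersection is D = (-38.66, -46.47). L is the foot of the tangent from D: L = (-43.10, -13.37).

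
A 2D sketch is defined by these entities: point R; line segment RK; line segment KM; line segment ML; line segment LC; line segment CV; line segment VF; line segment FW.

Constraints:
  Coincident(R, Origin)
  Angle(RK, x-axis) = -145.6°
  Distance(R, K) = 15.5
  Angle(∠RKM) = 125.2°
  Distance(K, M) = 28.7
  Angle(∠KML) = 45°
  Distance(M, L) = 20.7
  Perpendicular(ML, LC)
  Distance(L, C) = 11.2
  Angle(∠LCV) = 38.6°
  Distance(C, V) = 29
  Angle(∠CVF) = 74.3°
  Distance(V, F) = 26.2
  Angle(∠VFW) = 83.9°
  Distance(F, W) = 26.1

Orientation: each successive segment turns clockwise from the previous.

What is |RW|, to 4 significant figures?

14.39

∠CVF = 74.3° gives VF at 47.50° from the x-axis; with |VF| = 26.2, F = (-24.39, 32.07). ∠VFW = 83.9° gives FW at -48.60° from the x-axis; with |FW| = 26.1, W = (-7.130, 12.49). Then |RW| = |W − R| = 14.39.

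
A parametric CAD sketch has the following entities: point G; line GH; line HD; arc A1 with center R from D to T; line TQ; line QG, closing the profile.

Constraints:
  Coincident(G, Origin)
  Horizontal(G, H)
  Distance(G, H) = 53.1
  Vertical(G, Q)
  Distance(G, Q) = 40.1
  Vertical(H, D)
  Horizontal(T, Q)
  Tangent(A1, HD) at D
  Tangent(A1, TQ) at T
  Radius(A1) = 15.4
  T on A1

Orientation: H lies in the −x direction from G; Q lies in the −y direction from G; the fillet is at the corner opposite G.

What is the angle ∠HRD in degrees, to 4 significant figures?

58.06°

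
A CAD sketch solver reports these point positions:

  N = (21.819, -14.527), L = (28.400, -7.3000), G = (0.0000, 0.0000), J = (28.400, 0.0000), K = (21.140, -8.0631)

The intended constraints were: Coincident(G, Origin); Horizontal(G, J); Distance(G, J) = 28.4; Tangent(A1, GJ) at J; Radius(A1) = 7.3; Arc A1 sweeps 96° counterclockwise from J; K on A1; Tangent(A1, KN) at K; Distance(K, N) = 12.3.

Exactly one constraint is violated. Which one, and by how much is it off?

Distance(K, N) = 12.3 — off by 5.80.

G = (0.00, 0.00) ✓; G.y = 0.00, J.y = 0.00 ✓; |GJ| = 28.40 ✓; ∠(LJ, JG) = 90.00° ✓; |LJ| = 7.300 ✓; bearing(L→K) − bearing(L→J) = 96.00° ✓; |LK| = 7.300 ✓; ∠(LK, KN) = 90.00° ✓; |KN| = 6.499 ✗.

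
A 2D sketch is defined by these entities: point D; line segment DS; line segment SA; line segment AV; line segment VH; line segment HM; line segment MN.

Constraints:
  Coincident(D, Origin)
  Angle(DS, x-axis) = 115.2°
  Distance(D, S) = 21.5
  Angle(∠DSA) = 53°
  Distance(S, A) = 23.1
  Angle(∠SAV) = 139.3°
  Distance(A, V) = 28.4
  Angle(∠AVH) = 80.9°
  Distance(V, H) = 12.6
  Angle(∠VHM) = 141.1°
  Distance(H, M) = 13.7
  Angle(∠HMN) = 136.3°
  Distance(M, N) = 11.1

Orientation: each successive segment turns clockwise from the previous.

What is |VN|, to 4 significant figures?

31.53

∠VHM = 141.1° gives HM at 169.5° from the x-axis; with |HM| = 13.7, M = (6.192, -11.30). ∠HMN = 136.3° gives MN at 125.8° from the x-axis; with |MN| = 11.1, N = (-0.3008, -2.295). Then |VN| = |N − V| = 31.53.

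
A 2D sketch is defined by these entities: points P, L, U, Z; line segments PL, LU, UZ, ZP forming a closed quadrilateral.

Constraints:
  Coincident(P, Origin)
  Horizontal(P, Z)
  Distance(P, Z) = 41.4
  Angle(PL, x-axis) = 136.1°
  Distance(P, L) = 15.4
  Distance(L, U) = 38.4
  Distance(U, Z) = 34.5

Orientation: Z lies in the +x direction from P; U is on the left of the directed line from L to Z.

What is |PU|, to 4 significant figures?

36.78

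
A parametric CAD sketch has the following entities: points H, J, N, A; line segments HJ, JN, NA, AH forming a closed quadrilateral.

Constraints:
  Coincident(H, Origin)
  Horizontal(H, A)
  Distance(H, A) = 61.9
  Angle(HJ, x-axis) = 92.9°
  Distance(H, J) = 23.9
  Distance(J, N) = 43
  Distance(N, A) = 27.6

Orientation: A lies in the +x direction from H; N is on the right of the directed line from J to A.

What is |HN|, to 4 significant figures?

34.30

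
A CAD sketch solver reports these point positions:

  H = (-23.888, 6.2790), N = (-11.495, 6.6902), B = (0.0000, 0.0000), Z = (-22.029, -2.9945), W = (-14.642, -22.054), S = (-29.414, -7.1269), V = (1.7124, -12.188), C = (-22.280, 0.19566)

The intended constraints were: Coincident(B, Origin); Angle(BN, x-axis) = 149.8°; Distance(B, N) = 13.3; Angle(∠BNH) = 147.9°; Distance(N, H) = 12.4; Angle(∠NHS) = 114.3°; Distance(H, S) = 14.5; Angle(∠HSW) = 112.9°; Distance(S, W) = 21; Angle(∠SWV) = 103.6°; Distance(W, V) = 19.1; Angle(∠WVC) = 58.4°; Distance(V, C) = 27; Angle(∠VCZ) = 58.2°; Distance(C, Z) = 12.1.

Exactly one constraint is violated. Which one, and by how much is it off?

Distance(C, Z) = 12.1 — off by 8.90.

B = (0.00, 0.00) ✓; BN at 149.8° ✓; |BN| = 13.30 ✓; ∠BNH = 147.9° ✓; |NH| = 12.40 ✓; ∠NHS = 114.3° ✓; |HS| = 14.50 ✓; ∠HSW = 112.9° ✓; |SW| = 21.00 ✓; ∠SWV = 103.6° ✓; |WV| = 19.10 ✓; ∠WVC = 58.40° ✓; |VC| = 27.00 ✓; ∠VCZ = 58.20° ✓; |CZ| = 3.200 ✗.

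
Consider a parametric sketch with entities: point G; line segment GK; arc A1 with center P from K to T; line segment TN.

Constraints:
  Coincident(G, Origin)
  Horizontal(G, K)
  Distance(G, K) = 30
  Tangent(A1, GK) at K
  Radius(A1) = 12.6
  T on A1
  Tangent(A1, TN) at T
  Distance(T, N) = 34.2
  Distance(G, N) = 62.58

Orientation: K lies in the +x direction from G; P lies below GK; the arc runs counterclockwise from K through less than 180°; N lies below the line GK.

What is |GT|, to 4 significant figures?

28.50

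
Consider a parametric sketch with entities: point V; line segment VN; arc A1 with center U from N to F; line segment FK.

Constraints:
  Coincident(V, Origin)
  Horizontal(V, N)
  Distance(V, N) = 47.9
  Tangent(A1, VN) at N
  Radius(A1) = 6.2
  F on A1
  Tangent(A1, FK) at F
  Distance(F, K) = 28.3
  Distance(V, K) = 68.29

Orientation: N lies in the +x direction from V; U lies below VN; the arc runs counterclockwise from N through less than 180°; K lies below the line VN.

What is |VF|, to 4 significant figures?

44.10

V is at the origin; VN is horizontal with |VN| = 47.9 and N on the +x side, so N = (47.90, 0.000). The tangent condition forces UN to be normal to VN, so U = N + (0, -6.2) = (47.90, -6.200). Since UF ⟂ FK (tangency), |UK| = √(6.2² + 28.3²) = 28.97 regardless of where F sits on A1. So K lies on both circle(V, 68.29) and circle(U, 28.97); the below-VN intersection is K = (60.06, -32.49). F is the foot of the tangent from K: F = (42.96, -9.947).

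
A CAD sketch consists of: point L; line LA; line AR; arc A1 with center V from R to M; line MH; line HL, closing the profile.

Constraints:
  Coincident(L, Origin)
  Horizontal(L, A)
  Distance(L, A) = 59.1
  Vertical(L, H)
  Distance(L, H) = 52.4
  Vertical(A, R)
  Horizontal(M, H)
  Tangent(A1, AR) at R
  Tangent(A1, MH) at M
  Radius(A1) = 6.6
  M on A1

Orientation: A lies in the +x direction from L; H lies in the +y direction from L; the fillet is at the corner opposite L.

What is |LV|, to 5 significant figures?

69.670

L is at the origin; LA is horizontal with |LA| = 59.1 and A on the +x side, so A = (59.100, 0.0000). LH is vertical with |LH| = 52.4 and H on the +y side, so H = (0.0000, 52.400). The virtual corner opposite L is at (59.100, 52.400). Tangency of A1 to AR means the radius VR is perpendicular to AR and since A1 is tangent to MH there, VM ⟂ MH, with radius 6.6, so the center V sits 6.6 in from both sides at V = (52.500, 45.800). Then |LV| = |V − L| = 69.670.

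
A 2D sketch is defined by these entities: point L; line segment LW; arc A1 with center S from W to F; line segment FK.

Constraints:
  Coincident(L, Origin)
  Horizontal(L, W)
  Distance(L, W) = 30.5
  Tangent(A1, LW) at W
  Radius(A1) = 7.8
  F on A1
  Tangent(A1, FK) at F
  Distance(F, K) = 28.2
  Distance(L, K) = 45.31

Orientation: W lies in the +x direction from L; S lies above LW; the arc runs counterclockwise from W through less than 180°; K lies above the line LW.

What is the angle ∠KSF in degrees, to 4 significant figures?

74.54°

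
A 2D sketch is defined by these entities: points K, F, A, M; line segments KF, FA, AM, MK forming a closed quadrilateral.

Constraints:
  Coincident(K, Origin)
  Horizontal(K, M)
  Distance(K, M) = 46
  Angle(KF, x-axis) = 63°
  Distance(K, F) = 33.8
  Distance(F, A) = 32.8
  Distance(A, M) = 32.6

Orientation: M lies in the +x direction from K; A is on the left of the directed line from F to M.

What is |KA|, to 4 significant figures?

58.03

Checks: KF at 63.00° ✓; |FA| = 32.80 ✓; |AM| = 32.60 ✓.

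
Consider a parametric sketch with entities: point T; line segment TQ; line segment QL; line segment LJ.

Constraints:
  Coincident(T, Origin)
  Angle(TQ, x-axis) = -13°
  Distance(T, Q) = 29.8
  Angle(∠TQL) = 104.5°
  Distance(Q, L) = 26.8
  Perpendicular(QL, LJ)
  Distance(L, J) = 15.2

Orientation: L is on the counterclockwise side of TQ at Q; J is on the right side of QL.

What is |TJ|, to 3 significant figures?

55.8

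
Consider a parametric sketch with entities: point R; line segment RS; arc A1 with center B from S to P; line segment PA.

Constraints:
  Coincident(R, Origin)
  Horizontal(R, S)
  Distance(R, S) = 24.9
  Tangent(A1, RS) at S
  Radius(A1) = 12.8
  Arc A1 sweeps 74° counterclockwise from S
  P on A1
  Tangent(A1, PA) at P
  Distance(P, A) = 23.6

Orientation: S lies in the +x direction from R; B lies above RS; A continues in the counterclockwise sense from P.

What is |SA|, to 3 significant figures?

37.1

R is at the origin; R and S share the same y with |RS| = 24.9 and S on the +x side, so S = (24.9, 0.00). A1 meets RS tangentially, so BS is at right angles to RS, so B = S + (0, 12.8) = (24.9, 12.8). On A1, S sits at bearing -90° from B; a 74° counterclockwise sweep puts P at bearing -16°, so P = B + 12.8·(cos -16°, sin -16°) = (37.2, 9.27). A1 meets PA tangentially, so BP is at right angles to PA, so PA runs along (−sin -16°, cos -16°); with |PA| = 23.6, A = (43.7, 32.0). Then |SA| = |A − S| = 37.1.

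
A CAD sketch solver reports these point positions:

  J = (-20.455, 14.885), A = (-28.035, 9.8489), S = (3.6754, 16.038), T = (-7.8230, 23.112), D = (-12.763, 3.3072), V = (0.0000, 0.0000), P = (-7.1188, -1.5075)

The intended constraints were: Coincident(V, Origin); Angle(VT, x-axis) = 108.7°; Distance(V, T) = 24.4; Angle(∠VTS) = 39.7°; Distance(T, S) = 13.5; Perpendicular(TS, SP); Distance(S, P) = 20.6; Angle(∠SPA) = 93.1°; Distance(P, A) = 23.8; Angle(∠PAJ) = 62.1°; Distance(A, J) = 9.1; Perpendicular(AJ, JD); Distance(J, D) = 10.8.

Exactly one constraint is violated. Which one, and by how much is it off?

Distance(J, D) = 10.8 — off by 3.10.

V = (0.00, 0.00) ✓; VT at 108.7° ✓; |VT| = 24.40 ✓; ∠VTS = 39.70° ✓; |TS| = 13.50 ✓; ∠(TS, SP) = 90.00° ✓; |SP| = 20.60 ✓; ∠SPA = 93.10° ✓; |PA| = 23.80 ✓; ∠PAJ = 62.10° ✓; |AJ| = 9.100 ✓; ∠(AJ, JD) = 90.00° ✓; |JD| = 13.90 ✗.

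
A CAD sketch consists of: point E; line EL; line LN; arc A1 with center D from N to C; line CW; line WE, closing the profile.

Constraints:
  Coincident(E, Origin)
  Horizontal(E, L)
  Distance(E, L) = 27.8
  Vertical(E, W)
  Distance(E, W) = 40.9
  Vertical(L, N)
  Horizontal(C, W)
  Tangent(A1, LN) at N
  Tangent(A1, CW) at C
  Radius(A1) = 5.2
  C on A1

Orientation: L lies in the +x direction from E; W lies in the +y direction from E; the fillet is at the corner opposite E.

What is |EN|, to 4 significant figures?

45.25

E is at the origin; EL is horizontal with |EL| = 27.8 and L on the +x side, so L = (27.80, 0.000). E and W share the same x with |EW| = 40.9 and W on the +y side, so W = (0.000, 40.90). The virtual corner opposite E is at (27.80, 40.90). A1 meets LN tangentially, so DN is at right angles to LN and tangency of A1 to CW means the radius DC is perpendicular to CW, with radius 5.2, so the center D sits 5.2 in from both sides at D = (22.60, 35.70). That places the tangent points at N = (27.80, 35.70) on LN and C = (22.60, 40.90) on CW. Then |EN| = |N − E| = 45.25.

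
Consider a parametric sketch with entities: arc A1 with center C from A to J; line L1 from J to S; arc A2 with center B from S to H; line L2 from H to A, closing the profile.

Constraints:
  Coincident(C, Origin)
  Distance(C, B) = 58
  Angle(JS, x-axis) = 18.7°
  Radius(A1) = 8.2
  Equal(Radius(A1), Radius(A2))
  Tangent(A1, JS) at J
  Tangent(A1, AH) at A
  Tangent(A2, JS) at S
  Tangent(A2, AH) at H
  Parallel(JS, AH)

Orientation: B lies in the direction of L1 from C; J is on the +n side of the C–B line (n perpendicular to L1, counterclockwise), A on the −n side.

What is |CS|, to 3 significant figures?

58.6

The slot axis is L1's direction at 18.7°, so u = (cos 18.7°, sin 18.7°) = (0.947, 0.321) and n = (−sin 18.7°, cos 18.7°) = (-0.321, 0.947). C is at the origin and B lies 58.0 along u from C, so B = 58.0·u = (54.9, 18.6). Tangency of A1 to both parallel lines with radius 8.2 puts J and A at C ± 8.2·n: J = (-2.63, 7.77), A = (2.63, -7.77). Equal radii place S and H the same way about B: S = B + 8.2·n = (52.3, 26.4), H = B − 8.2·n = (57.6, 10.8). Then |CS| = |S − C| = 58.6.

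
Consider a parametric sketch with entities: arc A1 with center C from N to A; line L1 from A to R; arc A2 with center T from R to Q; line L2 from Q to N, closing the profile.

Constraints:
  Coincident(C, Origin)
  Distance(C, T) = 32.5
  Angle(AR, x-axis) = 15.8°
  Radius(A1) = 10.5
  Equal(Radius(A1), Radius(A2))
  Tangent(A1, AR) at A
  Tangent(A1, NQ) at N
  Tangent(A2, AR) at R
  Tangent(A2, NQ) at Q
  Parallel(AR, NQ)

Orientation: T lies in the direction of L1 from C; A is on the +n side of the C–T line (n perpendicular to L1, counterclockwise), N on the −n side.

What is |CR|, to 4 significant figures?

34.15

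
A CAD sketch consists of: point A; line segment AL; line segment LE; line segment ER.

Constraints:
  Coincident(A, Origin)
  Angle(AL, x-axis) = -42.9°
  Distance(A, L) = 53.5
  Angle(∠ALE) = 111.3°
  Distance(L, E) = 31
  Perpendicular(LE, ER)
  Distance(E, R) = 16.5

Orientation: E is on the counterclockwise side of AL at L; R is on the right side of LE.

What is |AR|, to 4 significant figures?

83.34

A is at the origin; AL runs at -42.9° with length 53.5, so L = 53.5·(cos -42.9°, sin -42.9°) = (39.19, -36.42). ∠ALE = 111.3°, so LE runs at -42.9° + (180° − 111.3°) = 25.80° from the x-axis; with |LE| = 31.0, E = L + 31.0·(cos 25.80°, sin 25.80°) = (67.10, -22.93). The perpendicularity gives ER at right angles to LE; with |ER| = 16.5 on the right of LE, R = E + 16.5·(0.4352, -0.9003) = (74.28, -37.78). Then |AR| = |R − A| = 83.34.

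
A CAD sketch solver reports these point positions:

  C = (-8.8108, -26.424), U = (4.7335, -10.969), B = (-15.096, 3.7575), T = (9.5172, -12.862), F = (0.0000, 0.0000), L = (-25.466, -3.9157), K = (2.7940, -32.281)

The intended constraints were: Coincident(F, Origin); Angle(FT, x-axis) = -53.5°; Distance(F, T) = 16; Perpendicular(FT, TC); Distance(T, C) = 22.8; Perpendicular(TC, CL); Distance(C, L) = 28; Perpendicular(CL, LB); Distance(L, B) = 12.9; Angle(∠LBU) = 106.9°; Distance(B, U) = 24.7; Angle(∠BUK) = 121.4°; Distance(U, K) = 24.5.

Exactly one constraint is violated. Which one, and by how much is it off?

Distance(U, K) = 24.5 — off by 3.10.

F = (0.00, 0.00) ✓; FT at -53.50° ✓; |FT| = 16.00 ✓; ∠(FT, TC) = 90.00° ✓; |TC| = 22.80 ✓; ∠(TC, CL) = 90.00° ✓; |CL| = 28.00 ✓; ∠(CL, LB) = 90.00° ✓; |LB| = 12.90 ✓; ∠LBU = 106.9° ✓; |BU| = 24.70 ✓; ∠BUK = 121.4° ✓; |UK| = 21.40 ✗.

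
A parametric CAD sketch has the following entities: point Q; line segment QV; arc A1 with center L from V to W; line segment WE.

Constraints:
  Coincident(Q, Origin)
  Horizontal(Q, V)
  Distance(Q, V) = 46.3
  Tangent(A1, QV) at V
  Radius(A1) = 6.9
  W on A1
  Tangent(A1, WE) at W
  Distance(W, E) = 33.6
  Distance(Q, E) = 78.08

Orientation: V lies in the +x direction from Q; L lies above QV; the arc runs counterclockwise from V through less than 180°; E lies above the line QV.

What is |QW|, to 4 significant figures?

51.80

Checks: |LW| = 6.900 ✓; ∠(LW, WE) = 90.00° ✓; |WE| = 33.60 ✓; |QE| = 78.08 ✓.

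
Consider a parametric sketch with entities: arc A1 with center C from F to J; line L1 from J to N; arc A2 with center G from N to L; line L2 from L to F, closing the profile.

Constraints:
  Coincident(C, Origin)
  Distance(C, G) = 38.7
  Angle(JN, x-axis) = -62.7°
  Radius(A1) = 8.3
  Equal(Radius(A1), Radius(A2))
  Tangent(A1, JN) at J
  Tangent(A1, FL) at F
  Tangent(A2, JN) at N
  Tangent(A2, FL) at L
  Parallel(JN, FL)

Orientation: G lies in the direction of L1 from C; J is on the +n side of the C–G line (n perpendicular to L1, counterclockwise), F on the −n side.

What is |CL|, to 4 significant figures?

39.58

The slot axis is L1's direction at -62.7°, so u = (cos -62.7°, sin -62.7°) = (0.4586, -0.8886) and n = (−sin -62.7°, cos -62.7°) = (0.8886, 0.4586). C is at the origin and G lies 38.7 along u from C, so G = 38.7·u = (17.75, -34.39). Tangency of A1 to both parallel lines with radius 8.3 puts J and F at C ± 8.3·n: J = (7.376, 3.807), F = (-7.376, -3.807). Equal radii place N and L the same way about G: N = G + 8.3·n = (25.13, -30.58), L = G − 8.3·n = (10.37, -38.20). Then |CL| = |L − C| = 39.58.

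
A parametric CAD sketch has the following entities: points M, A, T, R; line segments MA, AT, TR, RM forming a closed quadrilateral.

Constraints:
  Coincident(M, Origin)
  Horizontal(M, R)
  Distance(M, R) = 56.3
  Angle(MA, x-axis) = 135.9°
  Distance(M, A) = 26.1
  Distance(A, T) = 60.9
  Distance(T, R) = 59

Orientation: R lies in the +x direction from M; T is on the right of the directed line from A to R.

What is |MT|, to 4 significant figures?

37.05

M is at the origin; M and R share the same y with |MR| = 56.3 and R in +x, so R = (56.3, 0). MA runs at 135.9° with |MA| = 26.1, so A = (-18.74, 18.16). T is determined by |AT| = 60.9 and |TR| = 59.0 together: it lies at the intersection of circle(A, 60.9) and circle(R, 59.0). With |AR| = 77.21, the foot of the radical line on AR is 40.08 from A and the perpendicular offset is √(60.9² − 40.08²) = 45.85. Taking the right-of-AR solution: T = (9.426, -35.83).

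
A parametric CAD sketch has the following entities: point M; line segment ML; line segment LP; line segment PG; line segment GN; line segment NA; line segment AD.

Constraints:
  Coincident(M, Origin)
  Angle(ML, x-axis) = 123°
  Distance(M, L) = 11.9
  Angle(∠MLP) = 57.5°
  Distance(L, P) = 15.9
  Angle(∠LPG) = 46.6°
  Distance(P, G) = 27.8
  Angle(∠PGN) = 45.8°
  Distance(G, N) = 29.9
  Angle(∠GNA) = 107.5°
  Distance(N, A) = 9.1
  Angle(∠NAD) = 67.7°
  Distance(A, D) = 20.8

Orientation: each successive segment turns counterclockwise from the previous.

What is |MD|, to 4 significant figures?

3.755

M is at the origin; ML runs at 123.0° with length 11.9, so L = (-6.481, 9.980). ∠MLP = 57.5° gives LP at -114.5° from the x-axis; with |LP| = 15.9, P = (-13.07, -4.488). ∠LPG = 46.6° gives PG at 18.90° from the x-axis; with |PG| = 27.8, G = (13.23, 4.517). ∠PGN = 45.8° gives GN at 153.1° from the x-axis; with |GN| = 29.9, N = (-13.44, 18.04). ∠GNA = 107.5° gives NA at -134.4° from the x-axis; with |NA| = 9.1, A = (-19.81, 11.54). ∠NAD = 67.7° gives AD at -22.10° from the x-axis; with |AD| = 20.8, D = (-0.5335, 3.717). Then |MD| = |D − M| = 3.755.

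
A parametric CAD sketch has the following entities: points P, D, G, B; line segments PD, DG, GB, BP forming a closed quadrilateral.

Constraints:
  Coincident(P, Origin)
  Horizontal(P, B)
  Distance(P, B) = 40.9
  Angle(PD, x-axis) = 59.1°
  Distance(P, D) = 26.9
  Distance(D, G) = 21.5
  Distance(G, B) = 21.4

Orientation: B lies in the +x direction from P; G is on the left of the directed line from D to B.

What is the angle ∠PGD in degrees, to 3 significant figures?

37.0°

Checks: |DG| = 21.50 ✓; |GB| = 21.40 ✓.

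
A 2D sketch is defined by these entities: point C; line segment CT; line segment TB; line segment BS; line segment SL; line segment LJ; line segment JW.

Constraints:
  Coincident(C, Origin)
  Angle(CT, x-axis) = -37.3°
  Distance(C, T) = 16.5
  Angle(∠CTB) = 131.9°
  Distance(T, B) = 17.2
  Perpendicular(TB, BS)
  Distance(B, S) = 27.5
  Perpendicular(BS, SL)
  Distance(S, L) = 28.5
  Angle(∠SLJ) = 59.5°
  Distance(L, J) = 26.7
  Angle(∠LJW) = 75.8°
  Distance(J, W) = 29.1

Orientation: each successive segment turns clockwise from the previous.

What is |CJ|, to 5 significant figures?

15.386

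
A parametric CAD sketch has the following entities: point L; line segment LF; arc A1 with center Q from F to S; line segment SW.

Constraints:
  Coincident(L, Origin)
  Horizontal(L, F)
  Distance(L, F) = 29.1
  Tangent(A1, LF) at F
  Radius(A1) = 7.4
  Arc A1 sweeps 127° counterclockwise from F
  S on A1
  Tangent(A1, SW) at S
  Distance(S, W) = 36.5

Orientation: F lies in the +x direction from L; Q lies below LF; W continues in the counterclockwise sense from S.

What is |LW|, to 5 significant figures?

60.995

L is at the origin; LF is horizontal with |LF| = 29.1 and F on the +x side, so F = (29.100, 0.0000). Since A1 is tangent to LF there, QF ⟂ LF, so Q = F + (0, -7.4) = (29.100, -7.4000). On A1, F sits at bearing 90° from Q; a 127° counterclockwise sweep puts S at bearing 217°, so S = Q + 7.4·(cos 217°, sin 217°) = (23.190, -11.853). Since A1 is tangent to SW there, QS ⟂ SW, so SW runs along (−sin 217°, cos 217°); with |SW| = 36.5, W = (45.156, -41.004). Then |LW| = |W − L| = 60.995.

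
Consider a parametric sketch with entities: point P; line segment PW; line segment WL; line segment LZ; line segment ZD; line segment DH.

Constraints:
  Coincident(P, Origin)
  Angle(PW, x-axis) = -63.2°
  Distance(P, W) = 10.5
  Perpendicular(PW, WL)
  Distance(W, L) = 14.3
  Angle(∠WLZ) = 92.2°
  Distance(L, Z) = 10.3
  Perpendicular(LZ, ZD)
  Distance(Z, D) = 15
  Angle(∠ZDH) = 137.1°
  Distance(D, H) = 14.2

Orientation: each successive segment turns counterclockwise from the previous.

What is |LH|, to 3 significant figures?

25.4

P is at the origin; PW runs at -63.2° with length 10.5, so W = (4.73, -9.37). PW is perpendicular to WL, so WL runs at 26.8°; with |WL| = 14.3, L = (17.5, -2.92). ∠WLZ = 92.2° gives LZ at 115° from the x-axis; with |LZ| = 10.3, Z = (13.2, 6.44). LZ ⟂ ZD, so ZD runs at -155°; with |ZD| = 15.0, D = (-0.428, 0.196). ∠ZDH = 137.1° gives DH at -112° from the x-axis; with |DH| = 14.2, H = (-5.86, -12.9). Then |LH| = |H − L| = 25.4.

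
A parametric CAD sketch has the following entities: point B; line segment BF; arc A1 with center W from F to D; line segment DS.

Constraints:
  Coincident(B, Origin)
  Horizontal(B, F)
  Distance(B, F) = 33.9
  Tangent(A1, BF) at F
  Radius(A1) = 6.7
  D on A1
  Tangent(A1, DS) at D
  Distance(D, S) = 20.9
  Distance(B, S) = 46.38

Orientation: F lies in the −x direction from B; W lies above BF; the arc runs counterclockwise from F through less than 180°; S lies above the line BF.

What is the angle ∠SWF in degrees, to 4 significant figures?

172.9°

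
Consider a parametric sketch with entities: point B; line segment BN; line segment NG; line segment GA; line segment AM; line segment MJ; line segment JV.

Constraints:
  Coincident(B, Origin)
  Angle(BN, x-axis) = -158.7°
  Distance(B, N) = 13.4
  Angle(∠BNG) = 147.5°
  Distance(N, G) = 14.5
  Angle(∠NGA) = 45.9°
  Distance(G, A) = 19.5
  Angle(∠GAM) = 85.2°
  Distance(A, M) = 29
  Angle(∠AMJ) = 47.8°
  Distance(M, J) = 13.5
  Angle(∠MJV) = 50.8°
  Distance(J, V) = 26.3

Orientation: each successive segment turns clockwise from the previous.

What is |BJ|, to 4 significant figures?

16.22

B is at the origin; BN runs at -158.7° with length 13.4, so N = (-12.48, -4.868). ∠BNG = 147.5° gives NG at 168.8° from the x-axis; with |NG| = 14.5, G = (-26.71, -2.051). ∠NGA = 45.9° gives GA at 34.70° from the x-axis; with |GA| = 19.5, A = (-10.68, 9.050). ∠GAM = 85.2° gives AM at -60.10° from the x-axis; with |AM| = 29.0, M = (3.779, -16.09). ∠AMJ = 47.8° gives MJ at 167.7° from the x-axis; with |MJ| = 13.5, J = (-9.411, -13.21). Then |BJ| = |J − B| = 16.22.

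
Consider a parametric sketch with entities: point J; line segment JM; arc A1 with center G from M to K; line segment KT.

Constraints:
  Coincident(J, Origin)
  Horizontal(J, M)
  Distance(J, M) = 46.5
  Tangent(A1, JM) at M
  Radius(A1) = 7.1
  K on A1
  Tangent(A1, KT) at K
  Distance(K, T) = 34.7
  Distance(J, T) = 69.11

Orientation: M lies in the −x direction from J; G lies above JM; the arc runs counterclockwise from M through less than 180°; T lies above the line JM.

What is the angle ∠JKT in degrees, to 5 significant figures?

130.30°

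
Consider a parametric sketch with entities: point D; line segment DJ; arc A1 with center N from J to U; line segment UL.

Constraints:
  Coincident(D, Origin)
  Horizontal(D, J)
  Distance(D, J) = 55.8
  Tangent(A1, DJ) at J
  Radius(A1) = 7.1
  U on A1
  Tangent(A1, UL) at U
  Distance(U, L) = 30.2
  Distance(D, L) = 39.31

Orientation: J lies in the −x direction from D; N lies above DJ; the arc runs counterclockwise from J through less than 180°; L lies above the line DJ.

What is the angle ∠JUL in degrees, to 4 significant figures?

155.9°

D is at the origin; DJ is horizontal with |DJ| = 55.8 and J on the −x side, so J = (-55.80, 0.000). A1 meets DJ tangentially, so NJ is at right angles to DJ, so N = J + (0, 7.1) = (-55.80, 7.100). Since NU ⟂ UL (tangency), |NL| = √(7.1² + 30.2²) = 31.02 regardless of where U sits on A1. So L lies on both circle(D, 39.31) and circle(N, 31.02); the above-DJ intersection is L = (-30.40, 24.92). U is the foot of the tangent from L: U = (-50.50, 2.375).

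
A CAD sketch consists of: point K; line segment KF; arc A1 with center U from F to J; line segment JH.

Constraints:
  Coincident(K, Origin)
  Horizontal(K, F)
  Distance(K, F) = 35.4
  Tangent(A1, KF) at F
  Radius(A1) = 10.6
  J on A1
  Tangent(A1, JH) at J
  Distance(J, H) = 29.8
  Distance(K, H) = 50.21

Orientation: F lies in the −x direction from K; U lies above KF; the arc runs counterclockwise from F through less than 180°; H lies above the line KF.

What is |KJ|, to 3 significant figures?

27.5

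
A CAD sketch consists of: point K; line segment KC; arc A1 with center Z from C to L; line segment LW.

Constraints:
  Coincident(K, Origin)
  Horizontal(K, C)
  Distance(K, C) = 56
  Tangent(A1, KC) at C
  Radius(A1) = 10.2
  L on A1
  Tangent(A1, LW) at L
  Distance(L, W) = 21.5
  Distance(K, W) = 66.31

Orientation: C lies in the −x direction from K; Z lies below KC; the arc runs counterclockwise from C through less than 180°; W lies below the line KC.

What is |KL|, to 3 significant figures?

66.9

K is at the origin; K and C share the same y with |KC| = 56.0 and C on the −x side, so C = (-56.0, 0.00). Since A1 is tangent to KC there, ZC ⟂ KC, so Z = C + (0, -10.2) = (-56.0, -10.2). Since ZL ⟂ LW (tangency), |ZW| = √(10.2² + 21.5²) = 23.8 regardless of where L sits on A1. So W lies on both circle(K, 66.31) and circle(Z, 23.8); the below-KC intersection is W = (-56.9, -34.0). L is the foot of the tangent from W: L = (-65.4, -14.2).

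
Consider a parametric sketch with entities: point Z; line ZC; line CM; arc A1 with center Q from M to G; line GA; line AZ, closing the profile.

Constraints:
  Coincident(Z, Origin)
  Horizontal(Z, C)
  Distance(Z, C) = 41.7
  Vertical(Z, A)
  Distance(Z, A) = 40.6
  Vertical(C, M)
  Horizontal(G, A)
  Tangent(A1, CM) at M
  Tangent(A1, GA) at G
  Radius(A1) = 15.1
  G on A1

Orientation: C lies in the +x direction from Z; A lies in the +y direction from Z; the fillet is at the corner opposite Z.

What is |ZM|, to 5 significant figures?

48.879

The virtual corner opposite Z is at (41.700, 40.600). Since A1 is tangent to CM there, QM ⟂ CM and tangency of A1 to GA means the radius QG is perpendicular to GA, with radius 15.1, so the center Q sits 15.1 in from both sides at Q = (26.600, 25.500). That places the tangent points at M = (41.700, 25.500) on CM and G = (26.600, 40.600) on GA. Then |ZM| = |M − Z| = 48.879.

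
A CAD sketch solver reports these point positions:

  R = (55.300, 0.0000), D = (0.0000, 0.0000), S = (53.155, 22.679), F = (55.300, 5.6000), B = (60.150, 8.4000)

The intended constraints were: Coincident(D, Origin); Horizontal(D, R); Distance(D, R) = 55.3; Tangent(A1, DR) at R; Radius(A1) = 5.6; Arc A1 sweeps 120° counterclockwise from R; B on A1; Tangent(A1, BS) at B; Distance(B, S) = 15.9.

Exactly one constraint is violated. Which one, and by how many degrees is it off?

Tangent(A1, BS) at B — off by 3.90°.

D = (0.00, 0.00) ✓; D.y = 0.00, R.y = 0.00 ✓; |DR| = 55.30 ✓; ∠(FR, RD) = 90.00° ✓; |FR| = 5.600 ✓; bearing(F→B) − bearing(F→R) = 120.0° ✓; |FB| = 5.600 ✓; ∠(FB, BS) = 93.90° ✗; |BS| = 15.90 ✓.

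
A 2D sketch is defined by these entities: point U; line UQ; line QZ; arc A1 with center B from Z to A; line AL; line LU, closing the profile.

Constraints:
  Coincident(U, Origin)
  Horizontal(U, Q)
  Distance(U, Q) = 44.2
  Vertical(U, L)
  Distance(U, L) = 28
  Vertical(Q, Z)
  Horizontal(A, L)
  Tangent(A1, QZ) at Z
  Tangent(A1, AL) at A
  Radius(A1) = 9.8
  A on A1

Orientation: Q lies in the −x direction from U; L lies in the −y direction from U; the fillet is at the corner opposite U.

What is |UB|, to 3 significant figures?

38.9

U is at the origin; U and Q share the same y with |UQ| = 44.2 and Q on the −x side, so Q = (-44.2, 0.00). UL is vertical with |UL| = 28.0 and L on the −y side, so L = (0.00, -28.0). The virtual corner opposite U is at (-44.2, -28.0). A1 meets QZ tangentially, so BZ is at right angles to QZ and tangency of A1 to AL means the radius BA is perpendicular to AL, with radius 9.8, so the center B sits 9.8 in from both sides at B = (-34.4, -18.2). Then |UB| = |B − U| = 38.9.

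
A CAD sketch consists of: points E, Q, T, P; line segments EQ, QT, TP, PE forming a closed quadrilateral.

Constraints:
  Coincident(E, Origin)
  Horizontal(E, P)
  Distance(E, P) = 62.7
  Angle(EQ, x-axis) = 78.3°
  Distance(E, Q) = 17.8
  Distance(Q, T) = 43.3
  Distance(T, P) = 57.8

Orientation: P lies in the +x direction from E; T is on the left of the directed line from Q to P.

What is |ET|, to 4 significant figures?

59.31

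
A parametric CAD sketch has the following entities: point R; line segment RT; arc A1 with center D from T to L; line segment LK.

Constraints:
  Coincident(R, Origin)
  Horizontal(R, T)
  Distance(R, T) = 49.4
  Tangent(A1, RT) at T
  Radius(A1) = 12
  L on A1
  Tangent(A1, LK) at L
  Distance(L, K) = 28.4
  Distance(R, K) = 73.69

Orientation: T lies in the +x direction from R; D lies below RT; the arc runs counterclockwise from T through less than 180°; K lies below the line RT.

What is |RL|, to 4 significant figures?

46.05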